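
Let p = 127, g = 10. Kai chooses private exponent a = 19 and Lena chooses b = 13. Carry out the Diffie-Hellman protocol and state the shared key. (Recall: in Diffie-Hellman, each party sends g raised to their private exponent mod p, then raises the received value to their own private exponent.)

5

Lena sends B = g^b mod p = 10^13 mod 127.
10^1 ≡ 10 (mod 127)
10^2 = (10^1)^2 ≡ 10^2 = 100 ≡ 100 (mod 127)
10^4 = (10^2)^2 ≡ 100^2 = 10000 ≡ 94 (mod 127)
10^8 = (10^4)^2 ≡ 94^2 = 8836 ≡ 73 (mod 127)
10^13 = 10^8 · 10^4 · 10^1 ≡ 73 · 94 · 10 ≡ 40 (mod 127).
So B = 40. Kai then computes K = B^a mod p = 40^19 mod 127.
40^1 ≡ 40 (mod 127)
40^2 = (40^1)^2 ≡ 40^2 = 1600 ≡ 76 (mod 127)
40^4 = (40^2)^2 ≡ 76^2 = 5776 ≡ 61 (mod 127)
40^8 = (40^4)^2 ≡ 61^2 = 3721 ≡ 38 (mod 127)
40^16 = (40^8)^2 ≡ 38^2 = 1444 ≡ 47 (mod 127)
40^19 = 40^16 · 40^2 · 40^1 ≡ 47 · 76 · 40 ≡ 5 (mod 127).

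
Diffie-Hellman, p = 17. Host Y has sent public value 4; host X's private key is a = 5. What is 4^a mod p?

Shared key K = 4^5 mod 17.
4^1 ≡ 4 (mod 17)
4^2 = (4^1)^2 ≡ 4^2 = 16 ≡ 16 (mod 17)
4^4 = (4^2)^2 ≡ 16^2 = 256 ≡ 1 (mod 17)
4^5 = 4^4 · 4^1 ≡ 1 · 4 ≡ 4 (mod 17).

4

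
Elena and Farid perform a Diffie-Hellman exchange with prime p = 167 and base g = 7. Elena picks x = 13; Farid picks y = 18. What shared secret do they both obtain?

Farid sends B = g^y mod p = 7^18 mod 167.
7^1 ≡ 7 (mod 167)
7^2 = (7^1)^2 ≡ 7^2 = 49 ≡ 49 (mod 167)
7^4 = (7^2)^2 ≡ 49^2 = 2401 ≡ 63 (mod 167)
7^8 = (7^4)^2 ≡ 63^2 = 3969 ≡ 128 (mod 167)
7^16 = (7^8)^2 ≡ 128^2 = 16384 ≡ 18 (mod 167)
7^18 = 7^16 · 7^2 ≡ 18 · 49 ≡ 47 (mod 167).
So B = 47. Elena then computes K = B^x mod p = 47^13 mod 167.
47^1 ≡ 47 (mod 167)
47^2 = (47^1)^2 ≡ 47^2 = 2209 ≡ 38 (mod 167)
47^4 = (47^2)^2 ≡ 38^2 = 1444 ≡ 108 (mod 167)
47^8 = (47^4)^2 ≡ 108^2 = 11664 ≡ 141 (mod 167)
47^13 = 47^8 · 47^4 · 47^1 ≡ 141 · 108 · 47 ≡ 121 (mod 167).

121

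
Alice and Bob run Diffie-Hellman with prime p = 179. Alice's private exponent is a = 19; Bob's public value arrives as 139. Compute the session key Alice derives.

Shared key K = 139^19 mod 179.
139^1 ≡ 139 (mod 179)
139^2 = (139^1)^2 ≡ 139^2 = 19321 ≡ 168 (mod 179)
139^4 = (139^2)^2 ≡ 168^2 = 28224 ≡ 121 (mod 179)
139^8 = (139^4)^2 ≡ 121^2 = 14641 ≡ 142 (mod 179)
139^16 = (139^8)^2 ≡ 142^2 = 20164 ≡ 116 (mod 179)
139^19 = 139^16 · 139^2 · 139^1 ≡ 116 · 168 · 139 ≡ 25 (mod 179).

25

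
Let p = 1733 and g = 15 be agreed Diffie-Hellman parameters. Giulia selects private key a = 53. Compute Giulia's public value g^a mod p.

Public value = 15^53 mod 1733.
15^1 ≡ 15 (mod 1733)
15^2 = (15^1)^2 ≡ 15^2 = 225 ≡ 225 (mod 1733)
15^4 = (15^2)^2 ≡ 225^2 = 50625 ≡ 368 (mod 1733)
15^8 = (15^4)^2 ≡ 368^2 = 135424 ≡ 250 (mod 1733)
15^16 = (15^8)^2 ≡ 250^2 = 62500 ≡ 112 (mod 1733)
15^32 = (15^16)^2 ≡ 112^2 = 12544 ≡ 413 (mod 1733)
15^53 = 15^32 · 15^16 · 15^4 · 15^1 ≡ 413 · 112 · 368 · 15 ≡ 1565 (mod 1733).

1565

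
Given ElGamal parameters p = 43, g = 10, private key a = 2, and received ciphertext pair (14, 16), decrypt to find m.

Shared mask s = c₁^a mod p = 14^2 mod 43.
14^1 ≡ 14 (mod 43)
14^2 = (14^1)^2 ≡ 14^2 = 196 ≡ 24 (mod 43)
So s = 24; s⁻¹ ≡ 9 (mod 43).
m = c₂ · s⁻¹ mod 43 = 16 · 9 mod 43 = 15.

15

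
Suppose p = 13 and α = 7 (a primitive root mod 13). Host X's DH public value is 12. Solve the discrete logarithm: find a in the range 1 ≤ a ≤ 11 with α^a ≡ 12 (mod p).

Try successive powers of 7 modulo 13:
7^1 ≡ 7
7^2 ≡ 10
7^3 ≡ 5
7^4 ≡ 9
7^5 ≡ 11
7^6 ≡ 12
Found: a = 6.

6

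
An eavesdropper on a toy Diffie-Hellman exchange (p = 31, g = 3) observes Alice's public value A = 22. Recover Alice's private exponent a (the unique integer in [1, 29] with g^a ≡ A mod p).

17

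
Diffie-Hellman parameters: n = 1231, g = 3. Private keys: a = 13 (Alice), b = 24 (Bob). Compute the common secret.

434

Bob sends B = g^b mod n = 3^24 mod 1231.
3^1 ≡ 3 (mod 1231)
3^2 = (3^1)^2 ≡ 3^2 = 9 ≡ 9 (mod 1231)
3^4 = (3^2)^2 ≡ 9^2 = 81 ≡ 81 (mod 1231)
3^8 = (3^4)^2 ≡ 81^2 = 6561 ≡ 406 (mod 1231)
3^16 = (3^8)^2 ≡ 406^2 = 164836 ≡ 1113 (mod 1231)
3^24 = 3^16 · 3^8 ≡ 1113 · 406 ≡ 101 (mod 1231).
So B = 101. Alice then computes K = B^a mod n = 101^13 mod 1231.
101^1 ≡ 101 (mod 1231)
101^2 = (101^1)^2 ≡ 101^2 = 10201 ≡ 353 (mod 1231)
101^4 = (101^2)^2 ≡ 353^2 = 124609 ≡ 278 (mod 1231)
101^8 = (101^4)^2 ≡ 278^2 = 77284 ≡ 962 (mod 1231)
101^13 = 101^8 · 101^4 · 101^1 ≡ 962 · 278 · 101 ≡ 434 (mod 1231).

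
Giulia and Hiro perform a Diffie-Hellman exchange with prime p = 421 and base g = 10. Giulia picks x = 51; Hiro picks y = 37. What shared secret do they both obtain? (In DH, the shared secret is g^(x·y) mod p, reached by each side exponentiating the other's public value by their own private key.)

Giulia sends A = g^x mod p = 10^51 mod 421.
10^1 ≡ 10 (mod 421)
10^2 = (10^1)^2 ≡ 10^2 = 100 ≡ 100 (mod 421)
10^4 = (10^2)^2 ≡ 100^2 = 10000 ≡ 317 (mod 421)
10^8 = (10^4)^2 ≡ 317^2 = 100489 ≡ 291 (mod 421)
10^16 = (10^8)^2 ≡ 291^2 = 84681 ≡ 60 (mod 421)
10^32 = (10^16)^2 ≡ 60^2 = 3600 ≡ 232 (mod 421)
10^51 = 10^32 · 10^16 · 10^2 · 10^1 ≡ 232 · 60 · 100 · 10 ≡ 56 (mod 421).
So A = 56. Hiro then computes K = A^y mod p = 56^37 mod 421.
56^1 ≡ 56 (mod 421)
56^2 = (56^1)^2 ≡ 56^2 = 3136 ≡ 189 (mod 421)
56^4 = (56^2)^2 ≡ 189^2 = 35721 ≡ 357 (mod 421)
56^8 = (56^4)^2 ≡ 357^2 = 127449 ≡ 307 (mod 421)
56^16 = (56^8)^2 ≡ 307^2 = 94249 ≡ 366 (mod 421)
56^32 = (56^16)^2 ≡ 366^2 = 133956 ≡ 78 (mod 421)
56^37 = 56^32 · 56^4 · 56^1 ≡ 78 · 357 · 56 ≡ 413 (mod 421).

413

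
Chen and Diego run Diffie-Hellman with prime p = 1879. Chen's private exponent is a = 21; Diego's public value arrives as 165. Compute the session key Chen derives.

107

Shared key K = 165^21 mod 1879.
165^1 ≡ 165 (mod 1879)
165^2 = (165^1)^2 ≡ 165^2 = 27225 ≡ 919 (mod 1879)
165^4 = (165^2)^2 ≡ 919^2 = 844561 ≡ 890 (mod 1879)
165^8 = (165^4)^2 ≡ 890^2 = 792100 ≡ 1041 (mod 1879)
165^16 = (165^8)^2 ≡ 1041^2 = 1083681 ≡ 1377 (mod 1879)
165^21 = 165^16 · 165^4 · 165^1 ≡ 1377 · 890 · 165 ≡ 107 (mod 1879).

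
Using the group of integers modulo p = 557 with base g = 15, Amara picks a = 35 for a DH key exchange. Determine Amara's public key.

Public value = 15^35 (mod 557).
15^1 ≡ 15 (mod 557)
15^2 = (15^1)^2 ≡ 15^2 = 225 ≡ 225 (mod 557)
15^4 = (15^2)^2 ≡ 225^2 = 50625 ≡ 495 (mod 557)
15^8 = (15^4)^2 ≡ 495^2 = 245025 ≡ 502 (mod 557)
15^16 = (15^8)^2 ≡ 502^2 = 252004 ≡ 240 (mod 557)
15^32 = (15^16)^2 ≡ 240^2 = 57600 ≡ 229 (mod 557)
15^35 = 15^32 · 15^2 · 15^1 ≡ 229 · 225 · 15 ≡ 316 (mod 557).

316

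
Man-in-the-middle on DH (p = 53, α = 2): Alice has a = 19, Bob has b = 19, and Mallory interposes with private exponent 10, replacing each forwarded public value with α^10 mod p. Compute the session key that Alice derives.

9

Alice receives Mallory's public value M = 2^10 mod 53 instead of the honest one.
2^1 ≡ 2 (mod 53)
2^2 = (2^1)^2 ≡ 2^2 = 4 ≡ 4 (mod 53)
2^4 = (2^2)^2 ≡ 4^2 = 16 ≡ 16 (mod 53)
2^8 = (2^4)^2 ≡ 16^2 = 256 ≡ 44 (mod 53)
2^10 = 2^8 · 2^2 ≡ 44 · 4 ≡ 17 (mod 53).
So M = 17. Alice computes K = M^19 mod 53.
17^1 ≡ 17 (mod 53)
17^2 = (17^1)^2 ≡ 17^2 = 289 ≡ 24 (mod 53)
17^4 = (17^2)^2 ≡ 24^2 = 576 ≡ 46 (mod 53)
17^8 = (17^4)^2 ≡ 46^2 = 2116 ≡ 49 (mod 53)
17^16 = (17^8)^2 ≡ 49^2 = 2401 ≡ 16 (mod 53)
17^19 = 17^16 · 17^2 · 17^1 ≡ 16 · 24 · 17 ≡ 9 (mod 53).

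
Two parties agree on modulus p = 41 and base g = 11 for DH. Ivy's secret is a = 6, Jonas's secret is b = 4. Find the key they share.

Ivy sends A = g^a mod p = 11^6 mod 41.
11^1 ≡ 11 (mod 41)
11^2 = (11^1)^2 ≡ 11^2 = 121 ≡ 39 (mod 41)
11^4 = (11^2)^2 ≡ 39^2 = 1521 ≡ 4 (mod 41)
11^6 = 11^4 · 11^2 ≡ 4 · 39 ≡ 33 (mod 41).
So A = 33. Jonas then computes K = A^b mod p = 33^4 mod 41.
33^1 ≡ 33 (mod 41)
33^2 = (33^1)^2 ≡ 33^2 = 1089 ≡ 23 (mod 41)
33^4 = (33^2)^2 ≡ 23^2 = 529 ≡ 37 (mod 41)

37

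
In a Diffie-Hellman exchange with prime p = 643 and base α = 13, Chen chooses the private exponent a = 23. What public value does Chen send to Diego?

Public value = 13^23 (mod 643).
13^1 ≡ 13 (mod 643)
13^2 = (13^1)^2 ≡ 13^2 = 169 ≡ 169 (mod 643)
13^4 = (13^2)^2 ≡ 169^2 = 28561 ≡ 269 (mod 643)
13^8 = (13^4)^2 ≡ 269^2 = 72361 ≡ 345 (mod 643)
13^16 = (13^8)^2 ≡ 345^2 = 119025 ≡ 70 (mod 643)
13^23 = 13^16 · 13^4 · 13^2 · 13^1 ≡ 70 · 269 · 169 · 13 ≡ 176 (mod 643).

176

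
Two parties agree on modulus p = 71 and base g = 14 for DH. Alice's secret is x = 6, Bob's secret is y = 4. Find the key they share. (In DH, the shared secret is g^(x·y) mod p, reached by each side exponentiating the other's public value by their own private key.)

5

Bob sends B = g^y mod p = 14^4 mod 71.
14^1 ≡ 14 (mod 71)
14^2 = (14^1)^2 ≡ 14^2 = 196 ≡ 54 (mod 71)
14^4 = (14^2)^2 ≡ 54^2 = 2916 ≡ 5 (mod 71)
So B = 5. Alice then computes K = B^x mod p = 5^6 mod 71.
5^1 ≡ 5 (mod 71)
5^2 = (5^1)^2 ≡ 5^2 = 25 ≡ 25 (mod 71)
5^4 = (5^2)^2 ≡ 25^2 = 625 ≡ 57 (mod 71)
5^6 = 5^4 · 5^2 ≡ 57 · 25 ≡ 5 (mod 71).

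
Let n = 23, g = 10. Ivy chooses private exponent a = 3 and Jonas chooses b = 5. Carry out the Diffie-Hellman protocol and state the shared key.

5

Ivy sends A = g^a mod n = 10^3 mod 23.
10^1 ≡ 10 (mod 23)
10^2 = (10^1)^2 ≡ 10^2 = 100 ≡ 8 (mod 23)
10^3 = 10^2 · 10^1 ≡ 8 · 10 ≡ 11 (mod 23).
So A = 11. Jonas then computes K = A^b mod n = 11^5 mod 23.
11^1 ≡ 11 (mod 23)
11^2 = (11^1)^2 ≡ 11^2 = 121 ≡ 6 (mod 23)
11^4 = (11^2)^2 ≡ 6^2 = 36 ≡ 13 (mod 23)
11^5 = 11^4 · 11^1 ≡ 13 · 11 ≡ 5 (mod 23).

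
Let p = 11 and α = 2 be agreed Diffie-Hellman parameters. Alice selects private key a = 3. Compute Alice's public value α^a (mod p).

Public value = 2^3 (mod 11).
2^1 ≡ 2 (mod 11)
2^2 = (2^1)^2 ≡ 2^2 = 4 ≡ 4 (mod 11)
2^3 = 2^2 · 2^1 ≡ 4 · 2 ≡ 8 (mod 11).

8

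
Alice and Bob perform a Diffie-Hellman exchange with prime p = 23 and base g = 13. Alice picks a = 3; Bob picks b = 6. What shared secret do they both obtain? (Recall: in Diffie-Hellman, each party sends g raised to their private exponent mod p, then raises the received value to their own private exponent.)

9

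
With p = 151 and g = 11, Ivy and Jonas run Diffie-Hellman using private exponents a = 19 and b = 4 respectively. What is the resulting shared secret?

11

Ivy sends A = g^a mod p = 11^19 mod 151.
11^1 ≡ 11 (mod 151)
11^2 = (11^1)^2 ≡ 11^2 = 121 ≡ 121 (mod 151)
11^4 = (11^2)^2 ≡ 121^2 = 14641 ≡ 145 (mod 151)
11^8 = (11^4)^2 ≡ 145^2 = 21025 ≡ 36 (mod 151)
11^16 = (11^8)^2 ≡ 36^2 = 1296 ≡ 88 (mod 151)
11^19 = 11^16 · 11^2 · 11^1 ≡ 88 · 121 · 11 ≡ 103 (mod 151).
So A = 103. Jonas then computes K = A^b mod p = 103^4 mod 151.
103^1 ≡ 103 (mod 151)
103^2 = (103^1)^2 ≡ 103^2 = 10609 ≡ 39 (mod 151)
103^4 = (103^2)^2 ≡ 39^2 = 1521 ≡ 11 (mod 151)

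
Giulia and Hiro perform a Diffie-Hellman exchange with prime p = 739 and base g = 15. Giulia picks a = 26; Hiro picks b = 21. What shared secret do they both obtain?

418

Hiro sends B = g^b mod p = 15^21 mod 739.
15^1 ≡ 15 (mod 739)
15^2 = (15^1)^2 ≡ 15^2 = 225 ≡ 225 (mod 739)
15^4 = (15^2)^2 ≡ 225^2 = 50625 ≡ 373 (mod 739)
15^8 = (15^4)^2 ≡ 373^2 = 139129 ≡ 197 (mod 739)
15^16 = (15^8)^2 ≡ 197^2 = 38809 ≡ 381 (mod 739)
15^21 = 15^16 · 15^4 · 15^1 ≡ 381 · 373 · 15 ≡ 419 (mod 739).
So B = 419. Giulia then computes K = B^a mod p = 419^26 mod 739.
419^1 ≡ 419 (mod 739)
419^2 = (419^1)^2 ≡ 419^2 = 175561 ≡ 418 (mod 739)
419^4 = (419^2)^2 ≡ 418^2 = 174724 ≡ 320 (mod 739)
419^8 = (419^4)^2 ≡ 320^2 = 102400 ≡ 418 (mod 739)
419^16 = (419^8)^2 ≡ 418^2 = 174724 ≡ 320 (mod 739)
419^26 = 419^16 · 419^8 · 419^2 ≡ 320 · 418 · 418 ≡ 418 (mod 739).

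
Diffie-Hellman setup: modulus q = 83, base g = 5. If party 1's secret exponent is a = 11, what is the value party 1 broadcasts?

Public value = 5^11 mod 83.
5^1 ≡ 5 (mod 83)
5^2 = (5^1)^2 ≡ 5^2 = 25 ≡ 25 (mod 83)
5^4 = (5^2)^2 ≡ 25^2 = 625 ≡ 44 (mod 83)
5^8 = (5^4)^2 ≡ 44^2 = 1936 ≡ 27 (mod 83)
5^11 = 5^8 · 5^2 · 5^1 ≡ 27 · 25 · 5 ≡ 55 (mod 83).

55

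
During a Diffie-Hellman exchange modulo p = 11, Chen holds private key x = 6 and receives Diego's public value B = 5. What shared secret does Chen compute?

5

Shared key K = 5^6 mod 11.
5^1 ≡ 5 (mod 11)
5^2 = (5^1)^2 ≡ 5^2 = 25 ≡ 3 (mod 11)
5^4 = (5^2)^2 ≡ 3^2 = 9 ≡ 9 (mod 11)
5^6 = 5^4 · 5^2 ≡ 9 · 3 ≡ 5 (mod 11).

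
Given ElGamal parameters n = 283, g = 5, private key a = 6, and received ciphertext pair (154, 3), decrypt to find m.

Shared mask s = c₁^a mod n = 154^6 mod 283.
154^1 ≡ 154 (mod 283)
154^2 = (154^1)^2 ≡ 154^2 = 23716 ≡ 227 (mod 283)
154^4 = (154^2)^2 ≡ 227^2 = 51529 ≡ 23 (mod 283)
154^6 = 154^4 · 154^2 ≡ 23 · 227 ≡ 127 (mod 283).
So s = 127; s⁻¹ ≡ 78 (mod 283).
m = c₂ · s⁻¹ mod 283 = 3 · 78 mod 283 = 234.

234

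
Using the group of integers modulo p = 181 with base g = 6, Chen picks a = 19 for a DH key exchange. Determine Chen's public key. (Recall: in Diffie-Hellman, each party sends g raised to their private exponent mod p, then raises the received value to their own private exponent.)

Public value = 6^19 mod 181.
6^1 ≡ 6 (mod 181)
6^2 = (6^1)^2 ≡ 6^2 = 36 ≡ 36 (mod 181)
6^4 = (6^2)^2 ≡ 36^2 = 1296 ≡ 29 (mod 181)
6^8 = (6^4)^2 ≡ 29^2 = 841 ≡ 117 (mod 181)
6^16 = (6^8)^2 ≡ 117^2 = 13689 ≡ 114 (mod 181)
6^19 = 6^16 · 6^2 · 6^1 ≡ 114 · 36 · 6 ≡ 8 (mod 181).

8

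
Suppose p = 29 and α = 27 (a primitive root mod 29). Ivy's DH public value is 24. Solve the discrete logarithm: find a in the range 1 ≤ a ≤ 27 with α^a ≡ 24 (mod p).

8

Try successive powers of 27 modulo 29:
27^1 ≡ 27
27^2 ≡ 4
27^3 ≡ 21
27^4 ≡ 16
27^5 ≡ 26
27^6 ≡ 6
27^7 ≡ 17
27^8 ≡ 24
Found: a = 8.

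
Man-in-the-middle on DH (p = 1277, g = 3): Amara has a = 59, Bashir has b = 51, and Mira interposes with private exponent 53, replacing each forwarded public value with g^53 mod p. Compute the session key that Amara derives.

Amara receives Mira's public value M = 3^53 mod 1277 instead of the honest one.
3^1 ≡ 3 (mod 1277)
3^2 = (3^1)^2 ≡ 3^2 = 9 ≡ 9 (mod 1277)
3^4 = (3^2)^2 ≡ 9^2 = 81 ≡ 81 (mod 1277)
3^8 = (3^4)^2 ≡ 81^2 = 6561 ≡ 176 (mod 1277)
3^16 = (3^8)^2 ≡ 176^2 = 30976 ≡ 328 (mod 1277)
3^32 = (3^16)^2 ≡ 328^2 = 107584 ≡ 316 (mod 1277)
3^53 = 3^32 · 3^16 · 3^4 · 3^1 ≡ 316 · 328 · 81 · 3 ≡ 193 (mod 1277).
So M = 193. Amara computes K = M^59 mod 1277.
193^1 ≡ 193 (mod 1277)
193^2 = (193^1)^2 ≡ 193^2 = 37249 ≡ 216 (mod 1277)
193^4 = (193^2)^2 ≡ 216^2 = 46656 ≡ 684 (mod 1277)
193^8 = (193^4)^2 ≡ 684^2 = 467856 ≡ 474 (mod 1277)
193^16 = (193^8)^2 ≡ 474^2 = 224676 ≡ 1201 (mod 1277)
193^32 = (193^16)^2 ≡ 1201^2 = 1442401 ≡ 668 (mod 1277)
193^59 = 193^32 · 193^16 · 193^8 · 193^2 · 193^1 ≡ 668 · 1201 · 474 · 216 · 193 ≡ 710 (mod 1277).

710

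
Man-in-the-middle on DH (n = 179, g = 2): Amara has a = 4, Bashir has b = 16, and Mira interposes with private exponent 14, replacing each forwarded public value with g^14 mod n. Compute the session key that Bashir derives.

156

Bashir receives Mira's public value M = 2^14 mod 179 instead of the honest one.
2^1 ≡ 2 (mod 179)
2^2 = (2^1)^2 ≡ 2^2 = 4 ≡ 4 (mod 179)
2^4 = (2^2)^2 ≡ 4^2 = 16 ≡ 16 (mod 179)
2^8 = (2^4)^2 ≡ 16^2 = 256 ≡ 77 (mod 179)
2^14 = 2^8 · 2^4 · 2^2 ≡ 77 · 16 · 4 ≡ 95 (mod 179).
So M = 95. Bashir computes K = M^16 mod 179.
95^1 ≡ 95 (mod 179)
95^2 = (95^1)^2 ≡ 95^2 = 9025 ≡ 75 (mod 179)
95^4 = (95^2)^2 ≡ 75^2 = 5625 ≡ 76 (mod 179)
95^8 = (95^4)^2 ≡ 76^2 = 5776 ≡ 48 (mod 179)
95^16 = (95^8)^2 ≡ 48^2 = 2304 ≡ 156 (mod 179)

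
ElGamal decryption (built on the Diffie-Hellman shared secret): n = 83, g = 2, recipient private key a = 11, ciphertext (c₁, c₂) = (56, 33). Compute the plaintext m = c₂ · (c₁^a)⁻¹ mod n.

Shared mask s = c₁^a mod n = 56^11 mod 83.
56^1 ≡ 56 (mod 83)
56^2 = (56^1)^2 ≡ 56^2 = 3136 ≡ 65 (mod 83)
56^4 = (56^2)^2 ≡ 65^2 = 4225 ≡ 75 (mod 83)
56^8 = (56^4)^2 ≡ 75^2 = 5625 ≡ 64 (mod 83)
56^11 = 56^8 · 56^2 · 56^1 ≡ 64 · 65 · 56 ≡ 62 (mod 83).
So s = 62; s⁻¹ ≡ 79 (mod 83).
m = c₂ · s⁻¹ mod 83 = 33 · 79 mod 83 = 34.

34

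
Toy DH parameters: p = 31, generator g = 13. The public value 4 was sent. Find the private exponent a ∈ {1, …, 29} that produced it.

Try successive powers of 13 modulo 31:
13^1 ≡ 13
13^2 ≡ 14
13^3 ≡ 27
13^4 ≡ 10
13^5 ≡ 6
13^6 ≡ 16
13^7 ≡ 22
13^8 ≡ 7
13^9 ≡ 29
13^10 ≡ 5
13^11 ≡ 3
13^12 ≡ 8
13^13 ≡ 11
13^14 ≡ 19
13^15 ≡ 30
13^16 ≡ 18
13^17 ≡ 17
13^18 ≡ 4
Found: a = 18.

18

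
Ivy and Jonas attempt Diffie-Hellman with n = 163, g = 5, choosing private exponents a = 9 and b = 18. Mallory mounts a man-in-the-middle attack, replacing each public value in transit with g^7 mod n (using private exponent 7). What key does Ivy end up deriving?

Ivy receives Mallory's public value M = 5^7 mod 163 instead of the honest one.
5^1 ≡ 5 (mod 163)
5^2 = (5^1)^2 ≡ 5^2 = 25 ≡ 25 (mod 163)
5^4 = (5^2)^2 ≡ 25^2 = 625 ≡ 136 (mod 163)
5^7 = 5^4 · 5^2 · 5^1 ≡ 136 · 25 · 5 ≡ 48 (mod 163).
So M = 48. Ivy computes K = M^9 mod 163.
48^1 ≡ 48 (mod 163)
48^2 = (48^1)^2 ≡ 48^2 = 2304 ≡ 22 (mod 163)
48^4 = (48^2)^2 ≡ 22^2 = 484 ≡ 158 (mod 163)
48^8 = (48^4)^2 ≡ 158^2 = 24964 ≡ 25 (mod 163)
48^9 = 48^8 · 48^1 ≡ 25 · 48 ≡ 59 (mod 163).

59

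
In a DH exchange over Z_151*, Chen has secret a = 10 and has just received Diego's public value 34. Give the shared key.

76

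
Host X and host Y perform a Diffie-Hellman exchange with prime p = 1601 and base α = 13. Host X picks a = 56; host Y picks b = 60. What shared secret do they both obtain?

1600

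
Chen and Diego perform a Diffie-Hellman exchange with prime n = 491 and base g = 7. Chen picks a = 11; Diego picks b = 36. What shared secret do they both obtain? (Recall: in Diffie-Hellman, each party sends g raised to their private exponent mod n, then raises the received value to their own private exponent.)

Chen sends A = g^a mod n = 7^11 mod 491.
7^1 ≡ 7 (mod 491)
7^2 = (7^1)^2 ≡ 7^2 = 49 ≡ 49 (mod 491)
7^4 = (7^2)^2 ≡ 49^2 = 2401 ≡ 437 (mod 491)
7^8 = (7^4)^2 ≡ 437^2 = 190969 ≡ 461 (mod 491)
7^11 = 7^8 · 7^2 · 7^1 ≡ 461 · 49 · 7 ≡ 21 (mod 491).
So A = 21. Diego then computes K = A^b mod n = 21^36 mod 491.
21^1 ≡ 21 (mod 491)
21^2 = (21^1)^2 ≡ 21^2 = 441 ≡ 441 (mod 491)
21^4 = (21^2)^2 ≡ 441^2 = 194481 ≡ 45 (mod 491)
21^8 = (21^4)^2 ≡ 45^2 = 2025 ≡ 61 (mod 491)
21^16 = (21^8)^2 ≡ 61^2 = 3721 ≡ 284 (mod 491)
21^32 = (21^16)^2 ≡ 284^2 = 80656 ≡ 132 (mod 491)
21^36 = 21^32 · 21^4 ≡ 132 · 45 ≡ 48 (mod 491).

48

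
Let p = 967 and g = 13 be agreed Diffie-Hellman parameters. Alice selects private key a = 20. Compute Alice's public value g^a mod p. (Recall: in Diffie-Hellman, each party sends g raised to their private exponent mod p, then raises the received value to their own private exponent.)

Public value = 13^20 mod 967.
13^1 ≡ 13 (mod 967)
13^2 = (13^1)^2 ≡ 13^2 = 169 ≡ 169 (mod 967)
13^4 = (13^2)^2 ≡ 169^2 = 28561 ≡ 518 (mod 967)
13^8 = (13^4)^2 ≡ 518^2 = 268324 ≡ 465 (mod 967)
13^16 = (13^8)^2 ≡ 465^2 = 216225 ≡ 584 (mod 967)
13^20 = 13^16 · 13^4 ≡ 584 · 518 ≡ 808 (mod 967).

808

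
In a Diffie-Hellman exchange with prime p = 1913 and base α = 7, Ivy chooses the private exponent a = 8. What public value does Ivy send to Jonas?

Public value = 7^8 (mod 1913).
7^1 ≡ 7 (mod 1913)
7^2 = (7^1)^2 ≡ 7^2 = 49 ≡ 49 (mod 1913)
7^4 = (7^2)^2 ≡ 49^2 = 2401 ≡ 488 (mod 1913)
7^8 = (7^4)^2 ≡ 488^2 = 238144 ≡ 932 (mod 1913)

932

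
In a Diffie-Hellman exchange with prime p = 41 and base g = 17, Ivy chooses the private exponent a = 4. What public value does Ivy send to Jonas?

4

Public value = 17^4 mod 41.
17^1 ≡ 17 (mod 41)
17^2 = (17^1)^2 ≡ 17^2 = 289 ≡ 2 (mod 41)
17^4 = (17^2)^2 ≡ 2^2 = 4 ≡ 4 (mod 41)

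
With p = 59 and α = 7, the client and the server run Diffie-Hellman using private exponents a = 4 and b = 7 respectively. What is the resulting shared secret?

17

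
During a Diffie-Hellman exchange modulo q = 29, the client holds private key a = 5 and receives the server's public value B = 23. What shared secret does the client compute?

Shared key K = 23^5 mod 29.
23^1 ≡ 23 (mod 29)
23^2 = (23^1)^2 ≡ 23^2 = 529 ≡ 7 (mod 29)
23^4 = (23^2)^2 ≡ 7^2 = 49 ≡ 20 (mod 29)
23^5 = 23^4 · 23^1 ≡ 20 · 23 ≡ 25 (mod 29).

25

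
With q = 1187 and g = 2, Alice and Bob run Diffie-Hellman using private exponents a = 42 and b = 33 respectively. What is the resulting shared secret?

Alice sends A = g^a mod q = 2^42 mod 1187.
2^1 ≡ 2 (mod 1187)
2^2 = (2^1)^2 ≡ 2^2 = 4 ≡ 4 (mod 1187)
2^4 = (2^2)^2 ≡ 4^2 = 16 ≡ 16 (mod 1187)
2^8 = (2^4)^2 ≡ 16^2 = 256 ≡ 256 (mod 1187)
2^16 = (2^8)^2 ≡ 256^2 = 65536 ≡ 251 (mod 1187)
2^32 = (2^16)^2 ≡ 251^2 = 63001 ≡ 90 (mod 1187)
2^42 = 2^32 · 2^8 · 2^2 ≡ 90 · 256 · 4 ≡ 761 (mod 1187).
So A = 761. Bob then computes K = A^b mod q = 761^33 mod 1187.
761^1 ≡ 761 (mod 1187)
761^2 = (761^1)^2 ≡ 761^2 = 579121 ≡ 1052 (mod 1187)
761^4 = (761^2)^2 ≡ 1052^2 = 1106704 ≡ 420 (mod 1187)
761^8 = (761^4)^2 ≡ 420^2 = 176400 ≡ 724 (mod 1187)
761^16 = (761^8)^2 ≡ 724^2 = 524176 ≡ 709 (mod 1187)
761^32 = (761^16)^2 ≡ 709^2 = 502681 ≡ 580 (mod 1187)
761^33 = 761^32 · 761^1 ≡ 580 · 761 ≡ 1003 (mod 1187).

1003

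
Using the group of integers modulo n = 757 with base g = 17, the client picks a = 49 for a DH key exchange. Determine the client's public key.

Public value = 17^49 (mod 757).
17^1 ≡ 17 (mod 757)
17^2 = (17^1)^2 ≡ 17^2 = 289 ≡ 289 (mod 757)
17^4 = (17^2)^2 ≡ 289^2 = 83521 ≡ 251 (mod 757)
17^8 = (17^4)^2 ≡ 251^2 = 63001 ≡ 170 (mod 757)
17^16 = (17^8)^2 ≡ 170^2 = 28900 ≡ 134 (mod 757)
17^32 = (17^16)^2 ≡ 134^2 = 17956 ≡ 545 (mod 757)
17^49 = 17^32 · 17^16 · 17^1 ≡ 545 · 134 · 17 ≡ 30 (mod 757).

30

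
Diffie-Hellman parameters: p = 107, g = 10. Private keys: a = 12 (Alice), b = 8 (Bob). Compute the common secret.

Alice sends A = g^a mod p = 10^12 mod 107.
10^1 ≡ 10 (mod 107)
10^2 = (10^1)^2 ≡ 10^2 = 100 ≡ 100 (mod 107)
10^4 = (10^2)^2 ≡ 100^2 = 10000 ≡ 49 (mod 107)
10^8 = (10^4)^2 ≡ 49^2 = 2401 ≡ 47 (mod 107)
10^12 = 10^8 · 10^4 ≡ 47 · 49 ≡ 56 (mod 107).
So A = 56. Bob then computes K = A^b mod p = 56^8 mod 107.
56^1 ≡ 56 (mod 107)
56^2 = (56^1)^2 ≡ 56^2 = 3136 ≡ 33 (mod 107)
56^4 = (56^2)^2 ≡ 33^2 = 1089 ≡ 19 (mod 107)
56^8 = (56^4)^2 ≡ 19^2 = 361 ≡ 40 (mod 107)

40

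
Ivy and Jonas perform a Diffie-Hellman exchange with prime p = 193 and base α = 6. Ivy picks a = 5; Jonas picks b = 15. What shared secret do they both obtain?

67

Jonas sends B = α^b mod p = 6^15 mod 193.
6^1 ≡ 6 (mod 193)
6^2 = (6^1)^2 ≡ 6^2 = 36 ≡ 36 (mod 193)
6^4 = (6^2)^2 ≡ 36^2 = 1296 ≡ 138 (mod 193)
6^8 = (6^4)^2 ≡ 138^2 = 19044 ≡ 130 (mod 193)
6^15 = 6^8 · 6^4 · 6^2 · 6^1 ≡ 130 · 138 · 36 · 6 ≡ 179 (mod 193).
So B = 179. Ivy then computes K = B^a mod p = 179^5 mod 193.
179^1 ≡ 179 (mod 193)
179^2 = (179^1)^2 ≡ 179^2 = 32041 ≡ 3 (mod 193)
179^4 = (179^2)^2 ≡ 3^2 = 9 ≡ 9 (mod 193)
179^5 = 179^4 · 179^1 ≡ 9 · 179 ≡ 67 (mod 193).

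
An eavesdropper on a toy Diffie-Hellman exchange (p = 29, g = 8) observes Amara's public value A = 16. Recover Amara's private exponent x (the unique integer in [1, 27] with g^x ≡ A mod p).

20

Try successive powers of 8 modulo 29:
8^1 ≡ 8
8^2 ≡ 6
8^3 ≡ 19
8^4 ≡ 7
8^5 ≡ 27
8^6 ≡ 13
8^7 ≡ 17
8^8 ≡ 20
8^9 ≡ 15
8^10 ≡ 4
8^11 ≡ 3
8^12 ≡ 24
8^13 ≡ 18
8^14 ≡ 28
8^15 ≡ 21
8^16 ≡ 23
8^17 ≡ 10
8^18 ≡ 22
8^19 ≡ 2
8^20 ≡ 16
Found: x = 20.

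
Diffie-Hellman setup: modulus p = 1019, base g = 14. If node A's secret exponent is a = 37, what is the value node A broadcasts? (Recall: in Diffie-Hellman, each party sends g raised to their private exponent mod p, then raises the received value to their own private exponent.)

Public value = 14^37 mod 1019.
14^1 ≡ 14 (mod 1019)
14^2 = (14^1)^2 ≡ 14^2 = 196 ≡ 196 (mod 1019)
14^4 = (14^2)^2 ≡ 196^2 = 38416 ≡ 713 (mod 1019)
14^8 = (14^4)^2 ≡ 713^2 = 508369 ≡ 907 (mod 1019)
14^16 = (14^8)^2 ≡ 907^2 = 822649 ≡ 316 (mod 1019)
14^32 = (14^16)^2 ≡ 316^2 = 99856 ≡ 1013 (mod 1019)
14^37 = 14^32 · 14^4 · 14^1 ≡ 1013 · 713 · 14 ≡ 229 (mod 1019).

229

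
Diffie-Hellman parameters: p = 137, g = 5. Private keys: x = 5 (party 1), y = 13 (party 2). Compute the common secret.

80

Party 2 sends B = g^y mod p = 5^13 mod 137.
5^1 ≡ 5 (mod 137)
5^2 = (5^1)^2 ≡ 5^2 = 25 ≡ 25 (mod 137)
5^4 = (5^2)^2 ≡ 25^2 = 625 ≡ 77 (mod 137)
5^8 = (5^4)^2 ≡ 77^2 = 5929 ≡ 38 (mod 137)
5^13 = 5^8 · 5^4 · 5^1 ≡ 38 · 77 · 5 ≡ 108 (mod 137).
So B = 108. Party 1 then computes K = B^x mod p = 108^5 mod 137.
108^1 ≡ 108 (mod 137)
108^2 = (108^1)^2 ≡ 108^2 = 11664 ≡ 19 (mod 137)
108^4 = (108^2)^2 ≡ 19^2 = 361 ≡ 87 (mod 137)
108^5 = 108^4 · 108^1 ≡ 87 · 108 ≡ 80 (mod 137).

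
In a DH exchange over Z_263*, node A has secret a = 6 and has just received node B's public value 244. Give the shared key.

Shared key K = 244^6 mod 263.
244^1 ≡ 244 (mod 263)
244^2 = (244^1)^2 ≡ 244^2 = 59536 ≡ 98 (mod 263)
244^4 = (244^2)^2 ≡ 98^2 = 9604 ≡ 136 (mod 263)
244^6 = 244^4 · 244^2 ≡ 136 · 98 ≡ 178 (mod 263).

178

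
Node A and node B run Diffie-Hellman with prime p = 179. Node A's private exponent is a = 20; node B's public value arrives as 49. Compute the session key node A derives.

81

Shared key K = 49^20 mod 179.
49^1 ≡ 49 (mod 179)
49^2 = (49^1)^2 ≡ 49^2 = 2401 ≡ 74 (mod 179)
49^4 = (49^2)^2 ≡ 74^2 = 5476 ≡ 106 (mod 179)
49^8 = (49^4)^2 ≡ 106^2 = 11236 ≡ 138 (mod 179)
49^16 = (49^8)^2 ≡ 138^2 = 19044 ≡ 70 (mod 179)
49^20 = 49^16 · 49^4 ≡ 70 · 106 ≡ 81 (mod 179).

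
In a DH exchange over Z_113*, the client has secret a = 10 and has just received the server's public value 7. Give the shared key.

Shared key K = 7^10 mod 113.
7^1 ≡ 7 (mod 113)
7^2 = (7^1)^2 ≡ 7^2 = 49 ≡ 49 (mod 113)
7^4 = (7^2)^2 ≡ 49^2 = 2401 ≡ 28 (mod 113)
7^8 = (7^4)^2 ≡ 28^2 = 784 ≡ 106 (mod 113)
7^10 = 7^8 · 7^2 ≡ 106 · 49 ≡ 109 (mod 113).

109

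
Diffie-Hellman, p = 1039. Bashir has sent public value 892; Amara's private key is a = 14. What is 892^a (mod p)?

Shared key K = 892^14 mod 1039.
892^1 ≡ 892 (mod 1039)
892^2 = (892^1)^2 ≡ 892^2 = 795664 ≡ 829 (mod 1039)
892^4 = (892^2)^2 ≡ 829^2 = 687241 ≡ 462 (mod 1039)
892^8 = (892^4)^2 ≡ 462^2 = 213444 ≡ 449 (mod 1039)
892^14 = 892^8 · 892^4 · 892^2 ≡ 449 · 462 · 829 ≡ 173 (mod 1039).

173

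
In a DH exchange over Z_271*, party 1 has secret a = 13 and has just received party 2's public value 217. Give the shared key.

Shared key K = 217^13 mod 271.
217^1 ≡ 217 (mod 271)
217^2 = (217^1)^2 ≡ 217^2 = 47089 ≡ 206 (mod 271)
217^4 = (217^2)^2 ≡ 206^2 = 42436 ≡ 160 (mod 271)
217^8 = (217^4)^2 ≡ 160^2 = 25600 ≡ 126 (mod 271)
217^13 = 217^8 · 217^4 · 217^1 ≡ 126 · 160 · 217 ≡ 238 (mod 271).

238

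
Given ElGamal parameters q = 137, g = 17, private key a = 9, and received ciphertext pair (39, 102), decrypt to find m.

90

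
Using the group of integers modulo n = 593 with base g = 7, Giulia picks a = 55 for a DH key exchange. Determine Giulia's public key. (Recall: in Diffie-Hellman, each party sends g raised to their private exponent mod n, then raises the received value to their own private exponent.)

Public value = 7^55 mod 593.
7^1 ≡ 7 (mod 593)
7^2 = (7^1)^2 ≡ 7^2 = 49 ≡ 49 (mod 593)
7^4 = (7^2)^2 ≡ 49^2 = 2401 ≡ 29 (mod 593)
7^8 = (7^4)^2 ≡ 29^2 = 841 ≡ 248 (mod 593)
7^16 = (7^8)^2 ≡ 248^2 = 61504 ≡ 425 (mod 593)
7^32 = (7^16)^2 ≡ 425^2 = 180625 ≡ 353 (mod 593)
7^55 = 7^32 · 7^16 · 7^4 · 7^2 · 7^1 ≡ 353 · 425 · 29 · 49 · 7 ≡ 536 (mod 593).

536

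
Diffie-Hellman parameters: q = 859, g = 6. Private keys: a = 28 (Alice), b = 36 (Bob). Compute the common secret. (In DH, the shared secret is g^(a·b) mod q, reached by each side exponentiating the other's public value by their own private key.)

761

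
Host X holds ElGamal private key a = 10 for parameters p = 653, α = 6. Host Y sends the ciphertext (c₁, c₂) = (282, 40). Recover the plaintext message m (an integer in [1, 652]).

Shared mask s = c₁^a mod p = 282^10 mod 653.
282^1 ≡ 282 (mod 653)
282^2 = (282^1)^2 ≡ 282^2 = 79524 ≡ 511 (mod 653)
282^4 = (282^2)^2 ≡ 511^2 = 261121 ≡ 574 (mod 653)
282^8 = (282^4)^2 ≡ 574^2 = 329476 ≡ 364 (mod 653)
282^10 = 282^8 · 282^2 ≡ 364 · 511 ≡ 552 (mod 653).
So s = 552; s⁻¹ ≡ 278 (mod 653).
m = c₂ · s⁻¹ mod 653 = 40 · 278 mod 653 = 19.

19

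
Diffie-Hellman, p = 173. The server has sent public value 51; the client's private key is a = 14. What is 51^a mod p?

22

Shared key K = 51^14 mod 173.
51^1 ≡ 51 (mod 173)
51^2 = (51^1)^2 ≡ 51^2 = 2601 ≡ 6 (mod 173)
51^4 = (51^2)^2 ≡ 6^2 = 36 ≡ 36 (mod 173)
51^8 = (51^4)^2 ≡ 36^2 = 1296 ≡ 85 (mod 173)
51^14 = 51^8 · 51^4 · 51^2 ≡ 85 · 36 · 6 ≡ 22 (mod 173).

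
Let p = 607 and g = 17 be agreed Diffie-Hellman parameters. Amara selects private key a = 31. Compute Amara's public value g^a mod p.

24

Public value = 17^31 mod 607.
17^1 ≡ 17 (mod 607)
17^2 = (17^1)^2 ≡ 17^2 = 289 ≡ 289 (mod 607)
17^4 = (17^2)^2 ≡ 289^2 = 83521 ≡ 362 (mod 607)
17^8 = (17^4)^2 ≡ 362^2 = 131044 ≡ 539 (mod 607)
17^16 = (17^8)^2 ≡ 539^2 = 290521 ≡ 375 (mod 607)
17^31 = 17^16 · 17^8 · 17^4 · 17^2 · 17^1 ≡ 375 · 539 · 362 · 289 · 17 ≡ 24 (mod 607).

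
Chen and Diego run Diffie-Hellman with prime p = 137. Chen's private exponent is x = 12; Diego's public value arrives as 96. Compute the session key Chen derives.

136

Shared key K = 96^12 mod 137.
96^1 ≡ 96 (mod 137)
96^2 = (96^1)^2 ≡ 96^2 = 9216 ≡ 37 (mod 137)
96^4 = (96^2)^2 ≡ 37^2 = 1369 ≡ 136 (mod 137)
96^8 = (96^4)^2 ≡ 136^2 = 18496 ≡ 1 (mod 137)
96^12 = 96^8 · 96^4 ≡ 1 · 136 ≡ 136 (mod 137).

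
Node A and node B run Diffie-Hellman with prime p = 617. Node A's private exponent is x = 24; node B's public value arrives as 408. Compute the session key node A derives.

420

Shared key K = 408^24 mod 617.
408^1 ≡ 408 (mod 617)
408^2 = (408^1)^2 ≡ 408^2 = 166464 ≡ 491 (mod 617)
408^4 = (408^2)^2 ≡ 491^2 = 241081 ≡ 451 (mod 617)
408^8 = (408^4)^2 ≡ 451^2 = 203401 ≡ 408 (mod 617)
408^16 = (408^8)^2 ≡ 408^2 = 166464 ≡ 491 (mod 617)
408^24 = 408^16 · 408^8 ≡ 491 · 408 ≡ 420 (mod 617).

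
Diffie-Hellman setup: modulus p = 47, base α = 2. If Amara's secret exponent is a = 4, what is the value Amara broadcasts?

Public value = 2^4 mod 47.
2^1 ≡ 2 (mod 47)
2^2 = (2^1)^2 ≡ 2^2 = 4 ≡ 4 (mod 47)
2^4 = (2^2)^2 ≡ 4^2 = 16 ≡ 16 (mod 47)

16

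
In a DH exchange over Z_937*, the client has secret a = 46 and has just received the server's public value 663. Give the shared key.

29

Shared key K = 663^46 mod 937.
663^1 ≡ 663 (mod 937)
663^2 = (663^1)^2 ≡ 663^2 = 439569 ≡ 116 (mod 937)
663^4 = (663^2)^2 ≡ 116^2 = 13456 ≡ 338 (mod 937)
663^8 = (663^4)^2 ≡ 338^2 = 114244 ≡ 867 (mod 937)
663^16 = (663^8)^2 ≡ 867^2 = 751689 ≡ 215 (mod 937)
663^32 = (663^16)^2 ≡ 215^2 = 46225 ≡ 312 (mod 937)
663^46 = 663^32 · 663^8 · 663^4 · 663^2 ≡ 312 · 867 · 338 · 116 ≡ 29 (mod 937).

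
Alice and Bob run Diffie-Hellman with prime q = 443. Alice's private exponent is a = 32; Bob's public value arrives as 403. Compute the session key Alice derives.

227

Shared key K = 403^32 mod 443.
403^1 ≡ 403 (mod 443)
403^2 = (403^1)^2 ≡ 403^2 = 162409 ≡ 271 (mod 443)
403^4 = (403^2)^2 ≡ 271^2 = 73441 ≡ 346 (mod 443)
403^8 = (403^4)^2 ≡ 346^2 = 119716 ≡ 106 (mod 443)
403^16 = (403^8)^2 ≡ 106^2 = 11236 ≡ 161 (mod 443)
403^32 = (403^16)^2 ≡ 161^2 = 25921 ≡ 227 (mod 443)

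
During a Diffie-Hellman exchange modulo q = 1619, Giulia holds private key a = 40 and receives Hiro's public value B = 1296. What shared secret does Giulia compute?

765

Shared key K = 1296^40 mod 1619.
1296^1 ≡ 1296 (mod 1619)
1296^2 = (1296^1)^2 ≡ 1296^2 = 1679616 ≡ 713 (mod 1619)
1296^4 = (1296^2)^2 ≡ 713^2 = 508369 ≡ 3 (mod 1619)
1296^8 = (1296^4)^2 ≡ 3^2 = 9 ≡ 9 (mod 1619)
1296^16 = (1296^8)^2 ≡ 9^2 = 81 ≡ 81 (mod 1619)
1296^32 = (1296^16)^2 ≡ 81^2 = 6561 ≡ 85 (mod 1619)
1296^40 = 1296^32 · 1296^8 ≡ 85 · 9 ≡ 765 (mod 1619).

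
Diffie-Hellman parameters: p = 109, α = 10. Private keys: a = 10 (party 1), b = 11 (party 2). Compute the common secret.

Party 1 sends A = α^a mod p = 10^10 mod 109.
10^1 ≡ 10 (mod 109)
10^2 = (10^1)^2 ≡ 10^2 = 100 ≡ 100 (mod 109)
10^4 = (10^2)^2 ≡ 100^2 = 10000 ≡ 81 (mod 109)
10^8 = (10^4)^2 ≡ 81^2 = 6561 ≡ 21 (mod 109)
10^10 = 10^8 · 10^2 ≡ 21 · 100 ≡ 29 (mod 109).
So A = 29. Party 2 then computes K = A^b mod p = 29^11 mod 109.
29^1 ≡ 29 (mod 109)
29^2 = (29^1)^2 ≡ 29^2 = 841 ≡ 78 (mod 109)
29^4 = (29^2)^2 ≡ 78^2 = 6084 ≡ 89 (mod 109)
29^8 = (29^4)^2 ≡ 89^2 = 7921 ≡ 73 (mod 109)
29^11 = 29^8 · 29^2 · 29^1 ≡ 73 · 78 · 29 ≡ 100 (mod 109).

100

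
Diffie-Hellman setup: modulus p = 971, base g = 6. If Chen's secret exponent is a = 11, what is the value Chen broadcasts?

Public value = 6^11 (mod 971).
6^1 ≡ 6 (mod 971)
6^2 = (6^1)^2 ≡ 6^2 = 36 ≡ 36 (mod 971)
6^4 = (6^2)^2 ≡ 36^2 = 1296 ≡ 325 (mod 971)
6^8 = (6^4)^2 ≡ 325^2 = 105625 ≡ 757 (mod 971)
6^11 = 6^8 · 6^2 · 6^1 ≡ 757 · 36 · 6 ≡ 384 (mod 971).

384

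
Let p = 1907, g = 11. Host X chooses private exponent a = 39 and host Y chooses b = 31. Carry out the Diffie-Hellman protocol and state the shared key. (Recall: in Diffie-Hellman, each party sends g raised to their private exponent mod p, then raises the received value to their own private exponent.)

Host X sends A = g^a mod p = 11^39 mod 1907.
11^1 ≡ 11 (mod 1907)
11^2 = (11^1)^2 ≡ 11^2 = 121 ≡ 121 (mod 1907)
11^4 = (11^2)^2 ≡ 121^2 = 14641 ≡ 1292 (mod 1907)
11^8 = (11^4)^2 ≡ 1292^2 = 1669264 ≡ 639 (mod 1907)
11^16 = (11^8)^2 ≡ 639^2 = 408321 ≡ 223 (mod 1907)
11^32 = (11^16)^2 ≡ 223^2 = 49729 ≡ 147 (mod 1907)
11^39 = 11^32 · 11^4 · 11^2 · 11^1 ≡ 147 · 1292 · 121 · 11 ≡ 738 (mod 1907).
So A = 738. Host Y then computes K = A^b mod p = 738^31 mod 1907.
738^1 ≡ 738 (mod 1907)
738^2 = (738^1)^2 ≡ 738^2 = 544644 ≡ 1149 (mod 1907)
738^4 = (738^2)^2 ≡ 1149^2 = 1320201 ≡ 557 (mod 1907)
738^8 = (738^4)^2 ≡ 557^2 = 310249 ≡ 1315 (mod 1907)
738^16 = (738^8)^2 ≡ 1315^2 = 1729225 ≡ 1483 (mod 1907)
738^31 = 738^16 · 738^8 · 738^4 · 738^2 · 738^1 ≡ 1483 · 1315 · 557 · 1149 · 738 ≡ 502 (mod 1907).

502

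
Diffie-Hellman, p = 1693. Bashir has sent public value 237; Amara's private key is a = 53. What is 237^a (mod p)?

Shared key K = 237^53 mod 1693.
237^1 ≡ 237 (mod 1693)
237^2 = (237^1)^2 ≡ 237^2 = 56169 ≡ 300 (mod 1693)
237^4 = (237^2)^2 ≡ 300^2 = 90000 ≡ 271 (mod 1693)
237^8 = (237^4)^2 ≡ 271^2 = 73441 ≡ 642 (mod 1693)
237^16 = (237^8)^2 ≡ 642^2 = 412164 ≡ 765 (mod 1693)
237^32 = (237^16)^2 ≡ 765^2 = 585225 ≡ 1140 (mod 1693)
237^53 = 237^32 · 237^16 · 237^4 · 237^1 ≡ 1140 · 765 · 271 · 237 ≡ 74 (mod 1693).

74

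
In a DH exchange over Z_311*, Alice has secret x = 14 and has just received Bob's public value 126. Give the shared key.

18

Shared key K = 126^14 mod 311.
126^1 ≡ 126 (mod 311)
126^2 = (126^1)^2 ≡ 126^2 = 15876 ≡ 15 (mod 311)
126^4 = (126^2)^2 ≡ 15^2 = 225 ≡ 225 (mod 311)
126^8 = (126^4)^2 ≡ 225^2 = 50625 ≡ 243 (mod 311)
126^14 = 126^8 · 126^4 · 126^2 ≡ 243 · 225 · 15 ≡ 18 (mod 311).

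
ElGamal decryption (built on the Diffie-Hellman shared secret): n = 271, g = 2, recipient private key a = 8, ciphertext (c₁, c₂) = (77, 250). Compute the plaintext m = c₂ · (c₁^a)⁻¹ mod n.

Shared mask s = c₁^a mod n = 77^8 mod 271.
77^1 ≡ 77 (mod 271)
77^2 = (77^1)^2 ≡ 77^2 = 5929 ≡ 238 (mod 271)
77^4 = (77^2)^2 ≡ 238^2 = 56644 ≡ 5 (mod 271)
77^8 = (77^4)^2 ≡ 5^2 = 25 ≡ 25 (mod 271)
So s = 25; s⁻¹ ≡ 206 (mod 271).
m = c₂ · s⁻¹ mod 271 = 250 · 206 mod 271 = 10.

10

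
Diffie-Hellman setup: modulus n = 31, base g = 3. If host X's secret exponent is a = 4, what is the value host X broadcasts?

19

Public value = 3^4 mod 31.
3^1 ≡ 3 (mod 31)
3^2 = (3^1)^2 ≡ 3^2 = 9 ≡ 9 (mod 31)
3^4 = (3^2)^2 ≡ 9^2 = 81 ≡ 19 (mod 31)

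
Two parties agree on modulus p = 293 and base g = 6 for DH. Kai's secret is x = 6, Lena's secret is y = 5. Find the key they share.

279

Lena sends B = g^y mod p = 6^5 mod 293.
6^1 ≡ 6 (mod 293)
6^2 = (6^1)^2 ≡ 6^2 = 36 ≡ 36 (mod 293)
6^4 = (6^2)^2 ≡ 36^2 = 1296 ≡ 124 (mod 293)
6^5 = 6^4 · 6^1 ≡ 124 · 6 ≡ 158 (mod 293).
So B = 158. Kai then computes K = B^x mod p = 158^6 mod 293.
158^1 ≡ 158 (mod 293)
158^2 = (158^1)^2 ≡ 158^2 = 24964 ≡ 59 (mod 293)
158^4 = (158^2)^2 ≡ 59^2 = 3481 ≡ 258 (mod 293)
158^6 = 158^4 · 158^2 ≡ 258 · 59 ≡ 279 (mod 293).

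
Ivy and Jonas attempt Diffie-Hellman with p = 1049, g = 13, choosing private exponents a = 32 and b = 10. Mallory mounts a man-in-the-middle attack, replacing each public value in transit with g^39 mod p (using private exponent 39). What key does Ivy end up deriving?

Ivy receives Mallory's public value M = 13^39 mod 1049 instead of the honest one.
13^1 ≡ 13 (mod 1049)
13^2 = (13^1)^2 ≡ 13^2 = 169 ≡ 169 (mod 1049)
13^4 = (13^2)^2 ≡ 169^2 = 28561 ≡ 238 (mod 1049)
13^8 = (13^4)^2 ≡ 238^2 = 56644 ≡ 1047 (mod 1049)
13^16 = (13^8)^2 ≡ 1047^2 = 1096209 ≡ 4 (mod 1049)
13^32 = (13^16)^2 ≡ 4^2 = 16 ≡ 16 (mod 1049)
13^39 = 13^32 · 13^4 · 13^2 · 13^1 ≡ 16 · 238 · 169 · 13 ≡ 401 (mod 1049).
So M = 401. Ivy computes K = M^32 mod 1049.
401^1 ≡ 401 (mod 1049)
401^2 = (401^1)^2 ≡ 401^2 = 160801 ≡ 304 (mod 1049)
401^4 = (401^2)^2 ≡ 304^2 = 92416 ≡ 104 (mod 1049)
401^8 = (401^4)^2 ≡ 104^2 = 10816 ≡ 326 (mod 1049)
401^16 = (401^8)^2 ≡ 326^2 = 106276 ≡ 327 (mod 1049)
401^32 = (401^16)^2 ≡ 327^2 = 106929 ≡ 980 (mod 1049)

980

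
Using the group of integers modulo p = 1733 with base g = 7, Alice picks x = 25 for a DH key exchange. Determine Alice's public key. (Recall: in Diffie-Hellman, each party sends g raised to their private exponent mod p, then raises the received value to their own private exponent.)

Public value = 7^25 (mod 1733).
7^1 ≡ 7 (mod 1733)
7^2 = (7^1)^2 ≡ 7^2 = 49 ≡ 49 (mod 1733)
7^4 = (7^2)^2 ≡ 49^2 = 2401 ≡ 668 (mod 1733)
7^8 = (7^4)^2 ≡ 668^2 = 446224 ≡ 843 (mod 1733)
7^16 = (7^8)^2 ≡ 843^2 = 710649 ≡ 119 (mod 1733)
7^25 = 7^16 · 7^8 · 7^1 ≡ 119 · 843 · 7 ≡ 354 (mod 1733).

354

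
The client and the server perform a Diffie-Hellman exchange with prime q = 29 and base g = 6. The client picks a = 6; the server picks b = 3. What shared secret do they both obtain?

20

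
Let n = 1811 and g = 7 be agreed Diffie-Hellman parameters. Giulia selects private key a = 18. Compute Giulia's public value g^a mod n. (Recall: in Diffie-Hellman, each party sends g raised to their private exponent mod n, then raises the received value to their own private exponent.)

Public value = 7^18 mod 1811.
7^1 ≡ 7 (mod 1811)
7^2 = (7^1)^2 ≡ 7^2 = 49 ≡ 49 (mod 1811)
7^4 = (7^2)^2 ≡ 49^2 = 2401 ≡ 590 (mod 1811)
7^8 = (7^4)^2 ≡ 590^2 = 348100 ≡ 388 (mod 1811)
7^16 = (7^8)^2 ≡ 388^2 = 150544 ≡ 231 (mod 1811)
7^18 = 7^16 · 7^2 ≡ 231 · 49 ≡ 453 (mod 1811).

453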